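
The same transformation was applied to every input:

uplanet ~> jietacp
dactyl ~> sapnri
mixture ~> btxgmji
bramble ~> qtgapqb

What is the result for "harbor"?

wgpdgq

Each output is the input with this applied: take characters alternately from the front and the back (1st, last, 2nd, 2nd-last, ...), then shift every letter 11 places backward in the alphabet (wrapping around).
Starting from "harbor": after the first operation, "hraorb"; after the second, "wgpdgq".
(Check on "bramble": → "berlabm" → "qtgapqb" ✓)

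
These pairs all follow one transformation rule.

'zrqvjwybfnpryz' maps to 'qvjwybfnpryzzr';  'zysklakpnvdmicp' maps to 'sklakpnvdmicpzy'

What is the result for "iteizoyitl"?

Rule — move the first 2 characters to the end (rotate left by 2).
Applying that to "iteizoyitl" gives "eizoyitlit".

eizoyitlit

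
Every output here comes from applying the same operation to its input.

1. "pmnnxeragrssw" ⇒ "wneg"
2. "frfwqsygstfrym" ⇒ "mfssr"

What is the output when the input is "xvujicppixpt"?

tuci

The rule is to move the last 2 characters to the front (rotate right by 2), then keep one character in every 3, starting at position 2 (positions 2nd, 5th, 8th, ...).
Working it through for "xvujicppixpt": intermediate "ptxvujicppix", final "tuci".
(Check on "pmnnxeragrssw": → "swpmnnxeragrs" → "wneg" ✓)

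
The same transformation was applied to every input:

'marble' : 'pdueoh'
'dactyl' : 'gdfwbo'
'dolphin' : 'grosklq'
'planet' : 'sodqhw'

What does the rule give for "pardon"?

The pattern: shift every letter 3 places forward in the alphabet (wrapping around).
Applying that to "pardon" gives "sdugrq".

sdugrq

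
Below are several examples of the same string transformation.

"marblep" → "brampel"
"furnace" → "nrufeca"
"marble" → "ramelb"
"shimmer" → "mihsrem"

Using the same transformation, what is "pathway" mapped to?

htapyaw

The pattern: reverse the string, then move the first 3 characters to the end (rotate left by 3).
Working it through for "pathway": intermediate "yawhtap", final "htapyaw".
(Check on "marble": → "elbram" → "ramelb" ✓)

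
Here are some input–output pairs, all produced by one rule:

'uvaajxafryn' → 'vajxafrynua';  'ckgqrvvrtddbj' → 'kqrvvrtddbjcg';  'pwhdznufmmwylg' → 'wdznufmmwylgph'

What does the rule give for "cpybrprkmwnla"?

pbrprkmwnlacy

What's happening: move the first 2 characters to the end (rotate left by 2), then swap the first and last characters.
For "cpybrprkmwnla", step one produces "ybrprkmwnlacp"; step two turns that into "pbrprkmwnlacy".
(Check on "pwhdznufmmwylg": → "hdznufmmwylgpw" → "wdznufmmwylgph" ✓)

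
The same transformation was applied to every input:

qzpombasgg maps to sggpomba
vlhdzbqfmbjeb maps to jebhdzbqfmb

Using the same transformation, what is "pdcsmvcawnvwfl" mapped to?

Rule — delete the first 2 characters, then move the last 3 characters to the front (rotate right by 3).
On "pdcsmvcawnvwfl": the first step gives "csmvcawnvwfl", and the second then gives "wflcsmvcawnv".
(Check on "qzpombasgg": → "pombasgg" → "sggpomba" ✓)

wflcsmvcawnv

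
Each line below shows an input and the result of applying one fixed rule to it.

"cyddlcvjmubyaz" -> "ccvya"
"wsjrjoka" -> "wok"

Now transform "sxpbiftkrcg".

The rule is to swap each adjacent pair of characters (1↔2, 3↔4, ...), then keep one character in every 3, starting at position 2 (positions 2nd, 5th, 8th, ...).
"sxpbiftkrcg" → "xsbpfiktcrg" → "sftg".

sftg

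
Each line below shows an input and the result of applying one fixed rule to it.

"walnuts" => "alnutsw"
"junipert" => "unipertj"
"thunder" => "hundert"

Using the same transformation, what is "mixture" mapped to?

ixturem

Rule — move the first character to the end.
Applying that to "mixture" gives "ixturem".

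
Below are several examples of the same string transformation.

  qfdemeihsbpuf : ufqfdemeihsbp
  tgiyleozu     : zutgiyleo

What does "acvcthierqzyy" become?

yyacvcthierqz

The pattern: move the last 2 characters to the front (rotate right by 2).
For "acvcthierqzyy" the result is "yyacvcthierqz".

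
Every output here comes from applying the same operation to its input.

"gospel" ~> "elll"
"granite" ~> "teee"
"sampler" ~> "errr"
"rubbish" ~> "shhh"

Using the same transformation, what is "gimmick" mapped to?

In each case the input is transformed by: repeat every character 3 times, then keep only the last 4 characters.
On "gimmick": the first step gives "gggiiimmmmmmiiiccckkk", and the second then gives "ckkk".

ckkk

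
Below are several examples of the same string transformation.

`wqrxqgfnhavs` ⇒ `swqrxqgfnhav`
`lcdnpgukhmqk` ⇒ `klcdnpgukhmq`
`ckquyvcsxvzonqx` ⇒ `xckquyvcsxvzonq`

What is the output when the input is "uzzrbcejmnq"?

quzzrbcejmn

The pattern: move the last character to the front.
On "uzzrbcejmnq" that produces "quzzrbcejmn".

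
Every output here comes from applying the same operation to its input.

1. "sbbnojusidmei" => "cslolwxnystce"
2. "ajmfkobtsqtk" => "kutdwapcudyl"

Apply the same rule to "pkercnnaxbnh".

zruxolbhmkxx

Rule — shift every letter 10 places forward in the alphabet (wrapping around), then take characters alternately from the front and the back (1st, last, 2nd, 2nd-last, ...).
For "pkercnnaxbnh", step one produces "zuobmxxkhlxr"; step two turns that into "zruxolbhmkxx".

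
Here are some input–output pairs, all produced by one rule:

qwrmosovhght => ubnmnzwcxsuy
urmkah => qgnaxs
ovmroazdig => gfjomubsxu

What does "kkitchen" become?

Looking at the pairs, the operation is to swap the front and back halves of the string, then shift every letter 6 places forward in the alphabet (wrapping around).
"kkitchen" → "inktqqoz".

inktqqoz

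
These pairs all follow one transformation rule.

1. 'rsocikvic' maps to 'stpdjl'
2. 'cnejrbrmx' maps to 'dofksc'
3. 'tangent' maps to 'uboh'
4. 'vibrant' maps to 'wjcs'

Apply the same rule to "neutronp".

Looking at the pairs, the operation is to delete the last 3 characters, then shift every letter 1 place forward in the alphabet (wrapping around).
Applying both steps to "neutronp": "neutr", then "ofvus".

ofvus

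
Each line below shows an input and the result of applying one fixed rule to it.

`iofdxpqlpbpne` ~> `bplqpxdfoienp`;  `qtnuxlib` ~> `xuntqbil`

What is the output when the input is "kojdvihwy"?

ivdjokywh

Rule — reverse the string, then move the first 3 characters to the end (rotate left by 3).
"kojdvihwy" → "ywhivdjok" → "ivdjokywh".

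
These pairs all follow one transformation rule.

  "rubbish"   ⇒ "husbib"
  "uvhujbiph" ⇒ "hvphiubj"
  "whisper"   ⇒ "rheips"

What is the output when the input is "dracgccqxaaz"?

zraaacxgqcc

Looking at the pairs, the operation is to take characters alternately from the front and the back (1st, last, 2nd, 2nd-last, ...), then delete the first character.
For "dracgccqxaaz" the result is "zraaacxgqcc".
(Check on "whisper": → "wrheips" → "rheips" ✓)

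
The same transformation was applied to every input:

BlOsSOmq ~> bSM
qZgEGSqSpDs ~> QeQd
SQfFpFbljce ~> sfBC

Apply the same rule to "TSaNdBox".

tnO

The transformation: keep one character in every 3, starting at position 1 (positions 1st, 4th, 7th, ...), then flip the case of every letter.
"TSaNdBox" → "tnO".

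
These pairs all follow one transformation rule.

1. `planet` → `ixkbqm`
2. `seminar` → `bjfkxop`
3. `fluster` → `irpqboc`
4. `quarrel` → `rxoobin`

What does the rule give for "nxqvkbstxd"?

unshypquak

What's happening: move the first character to the end, then shift every letter 3 places backward in the alphabet (wrapping around).
On "nxqvkbstxd": the first step gives "xqvkbstxdn", and the second then gives "unshypquak".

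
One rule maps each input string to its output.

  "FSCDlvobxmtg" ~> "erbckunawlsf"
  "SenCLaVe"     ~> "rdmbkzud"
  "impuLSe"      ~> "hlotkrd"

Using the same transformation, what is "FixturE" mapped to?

ehwstqd

The rule is to shift every letter 1 place backward in the alphabet (wrapping around), then convert every letter to lowercase.
Applying both steps to "FixturE": "EhwstqD", then "ehwstqd".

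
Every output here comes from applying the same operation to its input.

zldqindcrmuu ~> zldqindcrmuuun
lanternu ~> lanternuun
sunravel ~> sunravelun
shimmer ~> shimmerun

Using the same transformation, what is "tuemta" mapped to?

The transformation: append "un".
So "tuemta" becomes "tuemtaun".

tuemtaun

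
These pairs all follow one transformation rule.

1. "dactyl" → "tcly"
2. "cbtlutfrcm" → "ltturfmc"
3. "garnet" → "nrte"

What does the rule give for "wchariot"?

The transformation: delete the first 2 characters, then swap each adjacent pair of characters (1↔2, 3↔4, ...).
"wchariot" → "hariot" → "ahirto".

ahirto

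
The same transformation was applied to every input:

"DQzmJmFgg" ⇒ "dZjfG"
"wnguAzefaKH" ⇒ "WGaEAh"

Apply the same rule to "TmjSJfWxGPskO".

tJjwgSo

The transformation: flip the case of every letter, then keep every other character starting from the first (positions 1st, 3rd, 5th, ...).
Working it through for "TmjSJfWxGPskO": intermediate "tMJsjFwXgpSKo", final "tJjwgSo".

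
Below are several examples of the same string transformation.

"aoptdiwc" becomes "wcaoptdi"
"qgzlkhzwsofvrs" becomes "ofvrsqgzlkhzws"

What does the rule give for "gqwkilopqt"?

Each output is the input with this applied: move the first 2 characters to the end (rotate left by 2), then swap the front and back halves of the string.
Applying both steps to "gqwkilopqt": "wkilopqtgq", then "pqtgqwkilo".
(Check on "aoptdiwc": → "ptdiwcao" → "wcaoptdi" ✓)

pqtgqwkilo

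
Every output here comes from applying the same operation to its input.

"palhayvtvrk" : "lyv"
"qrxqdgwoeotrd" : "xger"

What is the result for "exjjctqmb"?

Each output is the input with this applied: keep one character in every 3, starting at position 3 (positions 3rd, 6th, 9th, ...).
"exjjctqmb" → "jtb".

jtb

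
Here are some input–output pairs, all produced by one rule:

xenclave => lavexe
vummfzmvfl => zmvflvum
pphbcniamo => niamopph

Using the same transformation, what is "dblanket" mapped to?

The rule is to swap the front and back halves of the string, then delete the last 2 characters.
On "dblanket": the first step gives "nketdbla", and the second then gives "nketdb".
(Check on "xenclave": → "lavexenc" → "lavexe" ✓)

nketdb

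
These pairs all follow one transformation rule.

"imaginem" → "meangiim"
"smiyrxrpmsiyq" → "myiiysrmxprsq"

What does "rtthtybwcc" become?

The rule is to take characters alternately from the front and the back (1st, last, 2nd, 2nd-last, ...), then move the first 2 characters to the end (rotate left by 2).
So "rtthtybwcc" becomes "tctwhbtyrc".

tctwhbtyrc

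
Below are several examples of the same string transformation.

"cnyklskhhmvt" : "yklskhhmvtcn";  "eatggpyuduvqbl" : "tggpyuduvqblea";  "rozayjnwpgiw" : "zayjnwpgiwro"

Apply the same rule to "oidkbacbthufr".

dkbacbthufroi

In each case the input is transformed by: move the first 2 characters to the end (rotate left by 2).
On "oidkbacbthufr" that produces "dkbacbthufroi".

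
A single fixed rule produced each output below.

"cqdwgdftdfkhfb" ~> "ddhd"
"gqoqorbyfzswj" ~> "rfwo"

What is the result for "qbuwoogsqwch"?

oqhu

The transformation: keep one character in every 3, starting at position 3 (positions 3rd, 6th, 9th, ...), then move the first character to the end.
On "qbuwoogsqwch": the first step gives "uoqh", and the second then gives "oqhu".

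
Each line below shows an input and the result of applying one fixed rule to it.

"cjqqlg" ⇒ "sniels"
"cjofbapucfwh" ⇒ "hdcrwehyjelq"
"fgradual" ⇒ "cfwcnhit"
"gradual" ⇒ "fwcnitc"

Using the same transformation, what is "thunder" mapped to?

pfgtvjw

Rule — shift every letter 2 places forward in the alphabet (wrapping around), then move the first 3 characters to the end (rotate left by 3).
So "thunder" becomes "pfgtvjw".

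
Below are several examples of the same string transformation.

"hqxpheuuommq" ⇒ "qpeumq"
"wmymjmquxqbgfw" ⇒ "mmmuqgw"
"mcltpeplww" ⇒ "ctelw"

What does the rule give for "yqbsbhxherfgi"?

The rule is to keep every other character starting from the second (positions 2nd, 4th, 6th, ...).
On "yqbsbhxherfgi" that produces "qshhrg".

qshhrg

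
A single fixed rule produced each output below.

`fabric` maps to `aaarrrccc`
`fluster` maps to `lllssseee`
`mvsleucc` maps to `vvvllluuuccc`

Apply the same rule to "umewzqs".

mmmwwwqqq

Each output is the input with this applied: keep every other character starting from the second (positions 2nd, 4th, 6th, ...), then repeat every character 3 times.
On "umewzqs": the first step gives "mwq", and the second then gives "mmmwwwqqq".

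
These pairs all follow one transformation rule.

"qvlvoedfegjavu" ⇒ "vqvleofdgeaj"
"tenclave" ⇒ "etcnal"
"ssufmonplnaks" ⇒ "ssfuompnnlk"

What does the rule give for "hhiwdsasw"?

Each output is the input with this applied: swap each adjacent pair of characters (1↔2, 3↔4, ...), then delete the last 2 characters.
Doing the same to "hhiwdsasw": "hhwisds".

hhwisds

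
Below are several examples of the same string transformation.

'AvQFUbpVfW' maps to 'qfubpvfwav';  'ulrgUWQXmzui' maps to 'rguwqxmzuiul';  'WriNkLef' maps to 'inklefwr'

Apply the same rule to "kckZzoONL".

The rule is to move the first 2 characters to the end (rotate left by 2), then convert every letter to lowercase.
"kckZzoONL" → "kZzoONLkc" → "kzzoonlkc".

kzzoonlkc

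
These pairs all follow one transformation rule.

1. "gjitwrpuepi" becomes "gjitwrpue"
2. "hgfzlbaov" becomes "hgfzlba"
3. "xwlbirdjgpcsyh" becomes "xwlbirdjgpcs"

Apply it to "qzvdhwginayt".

qzvdhwgina

The rule is to delete the last 2 characters.
So "qzvdhwginayt" becomes "qzvdhwgina".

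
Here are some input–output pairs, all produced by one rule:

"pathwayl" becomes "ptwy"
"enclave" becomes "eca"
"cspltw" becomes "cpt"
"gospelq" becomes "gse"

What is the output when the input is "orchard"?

oca

The rule is to swap each adjacent pair of characters (1↔2, 3↔4, ...), then keep every other character starting from the second (positions 2nd, 4th, 6th, ...).
Starting from "orchard": after the first operation, "rohcrad"; after the second, "oca".
(Check on "pathwayl": → "aphtawly" → "ptwy" ✓)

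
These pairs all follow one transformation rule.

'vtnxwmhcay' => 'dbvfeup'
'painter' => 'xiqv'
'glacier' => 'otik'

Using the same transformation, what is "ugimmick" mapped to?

coquu

In each case the input is transformed by: shift every letter 8 places forward in the alphabet (wrapping around), then delete the last 3 characters.
Starting from "ugimmick": after the first operation, "coquuqks"; after the second, "coquu".
(Check on "glacier": → "otikqmz" → "otik" ✓)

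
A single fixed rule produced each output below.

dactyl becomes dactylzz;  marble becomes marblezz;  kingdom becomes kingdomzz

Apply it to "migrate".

In each case the input is transformed by: append "zz".
Doing the same to "migrate": "migratezz".

migratezz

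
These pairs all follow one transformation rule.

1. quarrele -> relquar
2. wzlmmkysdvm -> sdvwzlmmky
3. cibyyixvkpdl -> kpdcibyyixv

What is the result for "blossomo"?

The transformation: delete the last character, then move the last 3 characters to the front (rotate right by 3).
Applying both steps to "blossomo": "blossom", then "somblos".

somblos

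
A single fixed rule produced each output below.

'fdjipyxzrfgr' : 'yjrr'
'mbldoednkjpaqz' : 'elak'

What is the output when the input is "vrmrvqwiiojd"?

In each case the input is transformed by: keep one character in every 3, starting at position 3 (positions 3rd, 6th, 9th, ...), then swap each adjacent pair of characters (1↔2, 3↔4, ...).
For "vrmrvqwiiojd", step one produces "mqid"; step two turns that into "qmdi".
(Check on "fdjipyxzrfgr": → "jyrr" → "yjrr" ✓)

qmdi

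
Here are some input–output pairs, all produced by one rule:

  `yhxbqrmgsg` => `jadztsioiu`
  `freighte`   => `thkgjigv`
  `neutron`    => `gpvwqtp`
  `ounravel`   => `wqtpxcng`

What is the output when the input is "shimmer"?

The pattern: shift every letter 2 places forward in the alphabet (wrapping around), then swap each adjacent pair of characters (1↔2, 3↔4, ...).
Starting from "shimmer": after the first operation, "ujkoogt"; after the second, "juokgot".
(Check on "ounravel": → "qwptcxgn" → "wqtpxcng" ✓)

juokgot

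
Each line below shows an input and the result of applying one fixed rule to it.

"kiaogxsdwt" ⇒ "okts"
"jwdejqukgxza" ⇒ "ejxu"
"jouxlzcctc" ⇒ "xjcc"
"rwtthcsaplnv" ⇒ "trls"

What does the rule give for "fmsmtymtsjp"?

The transformation: keep one character in every 3, starting at position 1 (positions 1st, 4th, 7th, ...), then swap each adjacent pair of characters (1↔2, 3↔4, ...).
Applying that to "fmsmtymtsjp" gives "mfjm".

mfjm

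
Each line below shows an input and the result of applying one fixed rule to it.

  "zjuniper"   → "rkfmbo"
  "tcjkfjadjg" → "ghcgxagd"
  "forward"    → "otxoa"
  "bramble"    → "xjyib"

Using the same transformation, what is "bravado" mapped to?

Each output is the input with this applied: delete the first 2 characters, then shift every letter 3 places backward in the alphabet (wrapping around).
Applying both steps to "bravado": "avado", then "xsxal".

xsxal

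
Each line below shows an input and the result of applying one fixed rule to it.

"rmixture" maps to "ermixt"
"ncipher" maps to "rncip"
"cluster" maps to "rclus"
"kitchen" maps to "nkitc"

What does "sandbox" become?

Looking at the pairs, the operation is to move the last character to the front, then delete the last 2 characters.
Starting from "sandbox": after the first operation, "xsandbo"; after the second, "xsand".

xsand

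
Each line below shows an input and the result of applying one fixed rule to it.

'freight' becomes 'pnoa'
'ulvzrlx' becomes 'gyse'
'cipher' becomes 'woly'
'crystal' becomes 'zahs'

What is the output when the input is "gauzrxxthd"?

eaok

In each case the input is transformed by: shift every letter 7 places forward in the alphabet (wrapping around), then keep only the last 4 characters.
Applying both steps to "gauzrxxthd": "nhbgyeeaok", then "eaok".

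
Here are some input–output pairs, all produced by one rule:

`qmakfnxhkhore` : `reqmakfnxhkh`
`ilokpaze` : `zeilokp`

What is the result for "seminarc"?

rcsemin

In each case the input is transformed by: move the last 2 characters to the front (rotate right by 2), then delete the last character.
So "seminarc" becomes "rcsemin".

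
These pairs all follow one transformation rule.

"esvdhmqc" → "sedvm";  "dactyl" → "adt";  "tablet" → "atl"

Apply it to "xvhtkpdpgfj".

In each case the input is transformed by: swap each adjacent pair of characters (1↔2, 3↔4, ...), then delete the last 3 characters.
Starting from "xvhtkpdpgfj": after the first operation, "vxthpkpdfgj"; after the second, "vxthpkpd".

vxthpkpd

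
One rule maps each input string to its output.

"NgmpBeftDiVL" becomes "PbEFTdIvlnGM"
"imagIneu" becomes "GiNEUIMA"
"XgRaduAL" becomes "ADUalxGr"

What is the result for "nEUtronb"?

The transformation: flip the case of every letter, then move the first 3 characters to the end (rotate left by 3).
On "nEUtronb": the first step gives "NeuTRONB", and the second then gives "TRONBNeu".

TRONBNeu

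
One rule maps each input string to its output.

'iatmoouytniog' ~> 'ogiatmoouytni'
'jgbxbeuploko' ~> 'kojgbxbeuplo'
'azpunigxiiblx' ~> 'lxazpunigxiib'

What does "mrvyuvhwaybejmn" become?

What's happening: move the last 2 characters to the front (rotate right by 2).
"mrvyuvhwaybejmn" → "mnmrvyuvhwaybej".

mnmrvyuvhwaybej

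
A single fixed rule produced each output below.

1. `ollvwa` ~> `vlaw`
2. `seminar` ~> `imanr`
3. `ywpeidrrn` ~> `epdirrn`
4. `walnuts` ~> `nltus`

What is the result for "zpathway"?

Rule — swap each adjacent pair of characters (1↔2, 3↔4, ...), then delete the first 2 characters.
For "zpathway" the result is "tawhya".

tawhya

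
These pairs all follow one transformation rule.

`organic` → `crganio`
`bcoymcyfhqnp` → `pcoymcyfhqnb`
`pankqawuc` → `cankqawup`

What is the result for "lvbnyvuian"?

nvbnyvuial

The transformation: swap the first and last characters.
For "lvbnyvuian" the result is "nvbnyvuial".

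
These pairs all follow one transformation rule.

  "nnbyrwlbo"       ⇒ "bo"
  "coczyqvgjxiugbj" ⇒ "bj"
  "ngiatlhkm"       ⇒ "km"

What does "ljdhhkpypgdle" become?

In each case the input is transformed by: keep only the last 2 characters.
"ljdhhkpypgdle" → "le".

le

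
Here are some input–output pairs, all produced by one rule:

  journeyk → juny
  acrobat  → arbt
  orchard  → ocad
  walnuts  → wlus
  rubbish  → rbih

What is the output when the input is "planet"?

pae

The transformation: keep every other character starting from the first (positions 1st, 3rd, 5th, ...).
Doing the same to "planet": "pae".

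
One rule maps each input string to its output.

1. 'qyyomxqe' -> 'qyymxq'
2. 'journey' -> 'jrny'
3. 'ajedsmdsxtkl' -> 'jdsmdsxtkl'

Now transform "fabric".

fbrc

Rule — remove every vowel.
So "fabric" becomes "fbrc".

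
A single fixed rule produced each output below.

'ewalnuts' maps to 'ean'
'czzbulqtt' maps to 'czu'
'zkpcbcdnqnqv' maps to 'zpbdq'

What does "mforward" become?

Looking at the pairs, the operation is to delete the last 3 characters, then keep every other character starting from the first (positions 1st, 3rd, 5th, ...).
"mforward" → "mforw" → "mow".

mow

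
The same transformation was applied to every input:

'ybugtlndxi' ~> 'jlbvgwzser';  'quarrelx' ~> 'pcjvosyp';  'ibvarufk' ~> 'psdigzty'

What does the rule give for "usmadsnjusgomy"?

Looking at the pairs, the operation is to swap the front and back halves of the string, then shift every letter 2 places backward in the alphabet (wrapping around).
On "usmadsnjusgomy": the first step gives "jusgomyusmadsn", and the second then gives "hsqemkwsqkybql".

hsqemkwsqkybql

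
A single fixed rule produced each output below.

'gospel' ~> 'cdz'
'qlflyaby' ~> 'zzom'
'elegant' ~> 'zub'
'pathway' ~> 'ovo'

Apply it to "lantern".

The rule is to shift every letter 12 places backward in the alphabet (wrapping around), then keep every other character starting from the second (positions 2nd, 4th, 6th, ...).
Working it through for "lantern": intermediate "zobhsfb", final "ohf".
(Check on "pathway": → "dohvkom" → "ovo" ✓)

ohf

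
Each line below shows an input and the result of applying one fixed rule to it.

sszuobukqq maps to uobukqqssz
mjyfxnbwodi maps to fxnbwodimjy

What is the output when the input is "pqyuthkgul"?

Each output is the input with this applied: move the first 3 characters to the end (rotate left by 3).
Applying that to "pqyuthkgul" gives "uthkgulpqy".

uthkgulpqy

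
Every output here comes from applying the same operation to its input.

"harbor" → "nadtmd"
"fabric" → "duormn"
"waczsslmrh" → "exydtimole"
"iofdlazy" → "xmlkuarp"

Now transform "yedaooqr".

Rule — swap the front and back halves of the string, then shift every letter 12 places forward in the alphabet (wrapping around).
Working it through for "yedaooqr": intermediate "ooqryeda", final "aacdkqpm".

aacdkqpm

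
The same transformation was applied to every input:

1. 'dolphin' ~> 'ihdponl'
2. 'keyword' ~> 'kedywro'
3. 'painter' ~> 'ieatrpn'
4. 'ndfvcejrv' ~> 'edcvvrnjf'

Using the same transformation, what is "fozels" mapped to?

What's happening: sort the characters into reverse alphabetical order, then move the last 3 characters to the front (rotate right by 3).
For "fozels", step one produces "zsolfe"; step two turns that into "lfezso".

lfezso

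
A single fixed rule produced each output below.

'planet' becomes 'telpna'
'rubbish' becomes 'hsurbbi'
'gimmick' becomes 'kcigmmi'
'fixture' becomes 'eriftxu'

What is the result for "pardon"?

Looking at the pairs, the operation is to move the last 2 characters to the front (rotate right by 2), then swap each adjacent pair of characters (1↔2, 3↔4, ...).
For "pardon", step one produces "onpard"; step two turns that into "noapdr".

noapdr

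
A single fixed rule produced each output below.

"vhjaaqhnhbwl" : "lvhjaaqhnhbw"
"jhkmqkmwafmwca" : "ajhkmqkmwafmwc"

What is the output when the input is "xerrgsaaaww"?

Looking at the pairs, the operation is to move the last character to the front.
Applying that to "xerrgsaaaww" gives "wxerrgsaaaw".

wxerrgsaaaw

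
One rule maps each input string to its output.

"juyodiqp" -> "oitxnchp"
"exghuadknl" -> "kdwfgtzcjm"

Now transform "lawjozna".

What's happening: move the last character to the front, then shift every letter 1 place backward in the alphabet (wrapping around).
Applying both steps to "lawjozna": "alawjozn", then "zkzvinym".

zkzvinym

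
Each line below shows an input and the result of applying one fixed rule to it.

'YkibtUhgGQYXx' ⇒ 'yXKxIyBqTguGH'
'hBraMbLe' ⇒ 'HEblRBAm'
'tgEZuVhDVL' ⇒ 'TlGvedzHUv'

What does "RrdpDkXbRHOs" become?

rSRoDhPrdBKx

Rule — take characters alternately from the front and the back (1st, last, 2nd, 2nd-last, ...), then flip the case of every letter.
For "RrdpDkXbRHOs", step one produces "RsrOdHpRDbkX"; step two turns that into "rSRoDhPrdBKx".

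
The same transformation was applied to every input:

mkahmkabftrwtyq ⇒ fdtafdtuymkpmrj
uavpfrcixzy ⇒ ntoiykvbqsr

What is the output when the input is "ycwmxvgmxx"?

Each output is the input with this applied: shift every letter 7 places backward in the alphabet (wrapping around).
"ycwmxvgmxx" → "rvpfqozfqq".

rvpfqozfqq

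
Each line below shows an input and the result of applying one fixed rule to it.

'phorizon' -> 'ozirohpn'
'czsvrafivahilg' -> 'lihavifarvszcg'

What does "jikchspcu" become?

What's happening: move the last character to the front, then reverse the string.
"jikchspcu" → "cpshckiju".

cpshckiju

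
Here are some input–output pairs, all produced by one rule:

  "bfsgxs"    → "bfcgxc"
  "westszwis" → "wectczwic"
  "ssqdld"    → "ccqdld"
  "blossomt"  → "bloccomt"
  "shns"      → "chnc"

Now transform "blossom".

bloccom

Rule — replace every "s" with "c".
On "blossom" that produces "bloccom".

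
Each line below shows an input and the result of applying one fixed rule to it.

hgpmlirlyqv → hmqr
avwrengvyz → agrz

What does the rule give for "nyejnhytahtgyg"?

The pattern: keep one character in every 3, starting at position 1 (positions 1st, 4th, 7th, ...), then sort the characters into alphabetical order.
"nyejnhytahtgyg" → "hjnyy".

hjnyy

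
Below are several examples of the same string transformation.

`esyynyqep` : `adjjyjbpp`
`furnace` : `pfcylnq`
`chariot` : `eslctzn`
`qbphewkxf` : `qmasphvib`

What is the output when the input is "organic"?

What's happening: swap the first and last characters, then shift every letter 11 places forward in the alphabet (wrapping around).
"organic" → "crganio" → "ncrlytz".

ncrlytz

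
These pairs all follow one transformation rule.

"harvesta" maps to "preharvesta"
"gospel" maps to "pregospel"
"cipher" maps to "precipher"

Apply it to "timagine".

pretimagine

What's happening: prepend "pre".
"timagine" → "pretimagine".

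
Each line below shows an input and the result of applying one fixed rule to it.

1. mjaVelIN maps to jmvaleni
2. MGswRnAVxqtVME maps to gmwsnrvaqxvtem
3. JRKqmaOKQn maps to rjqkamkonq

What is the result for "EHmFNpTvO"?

The rule is to swap each adjacent pair of characters (1↔2, 3↔4, ...), then convert every letter to lowercase.
Applying both steps to "EHmFNpTvO": "HEFmpNvTO", then "hefmpnvto".

hefmpnvto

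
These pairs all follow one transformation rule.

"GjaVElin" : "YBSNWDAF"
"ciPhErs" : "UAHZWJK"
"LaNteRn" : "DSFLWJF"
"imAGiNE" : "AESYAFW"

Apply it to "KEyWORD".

CWQOGJV

Looking at the pairs, the operation is to shift every letter 8 places backward in the alphabet (wrapping around), then convert every letter to uppercase.
"KEyWORD" → "CWqOGJV" → "CWQOGJV".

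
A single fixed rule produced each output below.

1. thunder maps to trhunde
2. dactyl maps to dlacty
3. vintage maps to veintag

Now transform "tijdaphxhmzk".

Rule — swap the first and last characters, then move the last character to the front.
"tijdaphxhmzk" → "kijdaphxhmzt" → "tkijdaphxhmz".

tkijdaphxhmz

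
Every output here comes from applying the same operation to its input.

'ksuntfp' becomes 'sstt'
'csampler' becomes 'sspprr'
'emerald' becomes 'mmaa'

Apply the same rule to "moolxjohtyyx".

What's happening: keep one character in every 3, starting at position 2 (positions 2nd, 5th, 8th, ...), then double every character.
On "moolxjohtyyx": the first step gives "oxhy", and the second then gives "ooxxhhyy".
(Check on "emerald": → "ma" → "mmaa" ✓)

ooxxhhyy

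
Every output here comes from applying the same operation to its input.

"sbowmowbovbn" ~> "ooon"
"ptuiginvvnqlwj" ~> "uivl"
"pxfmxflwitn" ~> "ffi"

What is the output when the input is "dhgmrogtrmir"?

gorr

What's happening: keep one character in every 3, starting at position 3 (positions 3rd, 6th, 9th, ...).
"dhgmrogtrmir" → "gorr".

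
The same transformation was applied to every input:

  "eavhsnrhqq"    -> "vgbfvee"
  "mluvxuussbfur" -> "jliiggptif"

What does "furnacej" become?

Each output is the input with this applied: delete the first 3 characters, then shift every letter 12 places backward in the alphabet (wrapping around).
For "furnacej", step one produces "nacej"; step two turns that into "boqsx".

boqsx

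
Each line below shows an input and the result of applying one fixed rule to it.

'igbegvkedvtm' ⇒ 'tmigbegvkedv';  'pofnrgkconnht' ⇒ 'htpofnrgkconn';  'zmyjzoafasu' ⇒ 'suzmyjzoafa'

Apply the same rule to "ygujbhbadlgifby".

byygujbhbadlgif

The rule is to move the last 2 characters to the front (rotate right by 2).
For "ygujbhbadlgifby" the result is "byygujbhbadlgif".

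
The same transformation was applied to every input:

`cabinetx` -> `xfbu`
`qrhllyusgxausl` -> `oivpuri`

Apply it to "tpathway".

The rule is to keep every other character starting from the second (positions 2nd, 4th, 6th, ...), then shift every letter 3 places backward in the alphabet (wrapping around).
For "tpathway", step one produces "ptwy"; step two turns that into "mqtv".

mqtv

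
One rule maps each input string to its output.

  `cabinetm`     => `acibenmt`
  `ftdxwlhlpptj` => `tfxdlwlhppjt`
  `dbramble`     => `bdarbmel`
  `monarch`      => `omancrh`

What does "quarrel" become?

What's happening: swap each adjacent pair of characters (1↔2, 3↔4, ...).
Applying that to "quarrel" gives "uqraerl".

uqraerl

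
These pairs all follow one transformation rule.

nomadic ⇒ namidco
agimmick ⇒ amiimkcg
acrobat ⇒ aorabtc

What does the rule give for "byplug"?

The rule is to swap each adjacent pair of characters (1↔2, 3↔4, ...), then move the first character to the end.
On "byplug": the first step gives "yblpgu", and the second then gives "blpguy".

blpguy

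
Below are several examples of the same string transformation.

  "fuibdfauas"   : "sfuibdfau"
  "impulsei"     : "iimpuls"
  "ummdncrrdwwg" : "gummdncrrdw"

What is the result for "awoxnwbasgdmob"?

The transformation: move the last character to the front, then delete the last character.
For "awoxnwbasgdmob", step one produces "bawoxnwbasgdmo"; step two turns that into "bawoxnwbasgdm".

bawoxnwbasgdm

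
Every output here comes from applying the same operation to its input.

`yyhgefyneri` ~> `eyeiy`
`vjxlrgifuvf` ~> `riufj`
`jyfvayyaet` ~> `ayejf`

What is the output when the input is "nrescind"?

What's happening: move the first 3 characters to the end (rotate left by 3), then keep every other character starting from the second (positions 2nd, 4th, 6th, ...).
Applying both steps to "nrescind": "scindnre", then "cnne".

cnne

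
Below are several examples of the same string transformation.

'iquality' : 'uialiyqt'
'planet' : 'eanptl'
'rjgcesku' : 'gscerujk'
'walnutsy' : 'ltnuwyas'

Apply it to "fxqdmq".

Rule — take characters alternately from the front and the back (1st, last, 2nd, 2nd-last, ...), then swap the front and back halves of the string.
Applying both steps to "fxqdmq": "fqxmqd", then "mqdfqx".

mqdfqx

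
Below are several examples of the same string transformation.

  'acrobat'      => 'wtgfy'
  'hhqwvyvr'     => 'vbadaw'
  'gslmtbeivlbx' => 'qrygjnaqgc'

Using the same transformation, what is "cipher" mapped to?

umjw

The rule is to delete the first 2 characters, then shift every letter 5 places forward in the alphabet (wrapping around).
On "cipher": the first step gives "pher", and the second then gives "umjw".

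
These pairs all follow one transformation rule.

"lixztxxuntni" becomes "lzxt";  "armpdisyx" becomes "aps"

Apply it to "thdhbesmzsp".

thss

Rule — keep one character in every 3, starting at position 1 (positions 1st, 4th, 7th, ...).
Applying that to "thdhbesmzsp" gives "thss".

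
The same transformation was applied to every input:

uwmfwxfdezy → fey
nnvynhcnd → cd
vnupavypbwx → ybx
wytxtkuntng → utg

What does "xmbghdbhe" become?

be

The transformation: keep every other character starting from the first (positions 1st, 3rd, 5th, ...), then delete the first 3 characters.
So "xmbghdbhe" becomes "be".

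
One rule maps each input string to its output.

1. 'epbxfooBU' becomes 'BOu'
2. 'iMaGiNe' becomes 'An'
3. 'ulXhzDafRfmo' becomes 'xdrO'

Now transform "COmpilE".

The rule is to flip the case of every letter, then keep one character in every 3, starting at position 3 (positions 3rd, 6th, 9th, ...).
Doing the same to "COmpilE": "ML".
(Check on "ulXhzDafRfmo": → "ULxHZdAFrFMO" → "xdrO" ✓)

ML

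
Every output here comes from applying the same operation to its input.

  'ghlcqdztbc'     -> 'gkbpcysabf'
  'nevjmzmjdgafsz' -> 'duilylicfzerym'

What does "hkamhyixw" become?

jzlgxhwvg

Looking at the pairs, the operation is to move the first character to the end, then shift every letter 1 place backward in the alphabet (wrapping around).
On "hkamhyixw": the first step gives "kamhyixwh", and the second then gives "jzlgxhwvg".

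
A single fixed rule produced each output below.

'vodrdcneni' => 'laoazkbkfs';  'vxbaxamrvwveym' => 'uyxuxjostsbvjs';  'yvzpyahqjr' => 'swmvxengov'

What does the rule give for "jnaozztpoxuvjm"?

kxlwwqmlursgjg

The rule is to move the first character to the end, then shift every letter 3 places backward in the alphabet (wrapping around).
"jnaozztpoxuvjm" → "naozztpoxuvjmj" → "kxlwwqmlursgjg".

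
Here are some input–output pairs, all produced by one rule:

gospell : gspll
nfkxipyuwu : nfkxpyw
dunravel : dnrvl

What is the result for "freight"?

The pattern: remove every vowel.
"freight" → "frght".

frght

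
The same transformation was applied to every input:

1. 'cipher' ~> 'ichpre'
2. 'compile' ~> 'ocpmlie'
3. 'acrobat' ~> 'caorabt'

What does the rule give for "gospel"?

ogpsle

The transformation: swap each adjacent pair of characters (1↔2, 3↔4, ...).
On "gospel" that produces "ogpsle".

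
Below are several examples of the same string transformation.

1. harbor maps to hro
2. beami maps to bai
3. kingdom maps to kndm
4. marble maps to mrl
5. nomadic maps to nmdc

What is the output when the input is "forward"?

frad

Each output is the input with this applied: keep every other character starting from the first (positions 1st, 3rd, 5th, ...).
Applying that to "forward" gives "frad".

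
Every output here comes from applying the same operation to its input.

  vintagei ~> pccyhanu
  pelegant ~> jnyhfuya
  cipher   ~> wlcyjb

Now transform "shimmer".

The transformation: take characters alternately from the front and the back (1st, last, 2nd, 2nd-last, ...), then shift every letter 6 places backward in the alphabet (wrapping around).
On "shimmer": the first step gives "srheimm", and the second then gives "mlbycgg".

mlbycgg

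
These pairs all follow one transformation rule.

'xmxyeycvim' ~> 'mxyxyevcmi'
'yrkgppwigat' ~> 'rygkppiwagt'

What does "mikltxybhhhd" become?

imlkxtbyhhdh

In each case the input is transformed by: swap each adjacent pair of characters (1↔2, 3↔4, ...).
"mikltxybhhhd" → "imlkxtbyhhdh".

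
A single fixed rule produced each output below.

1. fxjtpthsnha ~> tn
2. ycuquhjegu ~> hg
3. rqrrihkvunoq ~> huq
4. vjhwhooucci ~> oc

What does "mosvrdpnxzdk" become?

Rule — delete the first 3 characters, then keep one character in every 3, starting at position 3 (positions 3rd, 6th, 9th, ...).
On "mosvrdpnxzdk": the first step gives "vrdpnxzdk", and the second then gives "dxk".

dxk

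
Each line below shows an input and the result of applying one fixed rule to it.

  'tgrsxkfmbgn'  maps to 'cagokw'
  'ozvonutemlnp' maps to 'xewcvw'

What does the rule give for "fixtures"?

Rule — shift every letter 9 places forward in the alphabet (wrapping around), then keep every other character starting from the first (positions 1st, 3rd, 5th, ...).
For "fixtures", step one produces "orgcdanb"; step two turns that into "ogdn".

ogdn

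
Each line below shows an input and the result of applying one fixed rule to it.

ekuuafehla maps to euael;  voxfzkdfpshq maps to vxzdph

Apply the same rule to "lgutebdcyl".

The rule is to keep every other character starting from the first (positions 1st, 3rd, 5th, ...).
Doing the same to "lgutebdcyl": "luedy".

luedy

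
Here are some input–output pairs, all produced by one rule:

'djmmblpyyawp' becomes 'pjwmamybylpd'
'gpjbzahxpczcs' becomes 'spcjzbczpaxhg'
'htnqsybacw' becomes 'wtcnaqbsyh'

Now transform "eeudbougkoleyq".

What's happening: take characters alternately from the front and the back (1st, last, 2nd, 2nd-last, ...), then move the first character to the end.
On "eeudbougkoleyq": the first step gives "eqeyuedlbookug", and the second then gives "qeyuedlbookuge".

qeyuedlbookuge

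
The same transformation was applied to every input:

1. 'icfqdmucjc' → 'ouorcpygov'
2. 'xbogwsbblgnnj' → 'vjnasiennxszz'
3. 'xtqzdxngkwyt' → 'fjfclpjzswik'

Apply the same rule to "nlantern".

zzxmzfqd

The rule is to shift every letter 12 places forward in the alphabet (wrapping around), then move the last character to the front.
Working it through for "nlantern": intermediate "zxmzfqdz", final "zzxmzfqd".
(Check on "xbogwsbblgnnj": → "jnasiennxszzv" → "vjnasiennxszz" ✓)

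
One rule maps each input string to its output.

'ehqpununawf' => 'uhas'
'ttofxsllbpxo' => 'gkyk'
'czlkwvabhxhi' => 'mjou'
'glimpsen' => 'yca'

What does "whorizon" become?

uva

What's happening: keep one character in every 3, starting at position 2 (positions 2nd, 5th, 8th, ...), then shift every letter 13 places forward in the alphabet (wrapping around) — i.e. ROT13.
Starting from "whorizon": after the first operation, "hin"; after the second, "uva".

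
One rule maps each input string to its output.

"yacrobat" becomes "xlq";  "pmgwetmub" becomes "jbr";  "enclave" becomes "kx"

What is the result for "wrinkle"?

The rule is to shift every letter 3 places backward in the alphabet (wrapping around), then keep one character in every 3, starting at position 2 (positions 2nd, 5th, 8th, ...).
Applying both steps to "wrinkle": "tofkhib", then "oh".

oh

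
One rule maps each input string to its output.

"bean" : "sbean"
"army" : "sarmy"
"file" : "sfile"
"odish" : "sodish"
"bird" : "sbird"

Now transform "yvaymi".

syvaymi

The pattern: prepend "s".
Doing the same to "yvaymi": "syvaymi".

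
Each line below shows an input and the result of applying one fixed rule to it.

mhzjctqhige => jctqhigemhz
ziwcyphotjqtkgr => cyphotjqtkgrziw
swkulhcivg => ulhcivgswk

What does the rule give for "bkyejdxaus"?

Each output is the input with this applied: move the first 3 characters to the end (rotate left by 3).
Applying that to "bkyejdxaus" gives "ejdxausbky".

ejdxausbky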